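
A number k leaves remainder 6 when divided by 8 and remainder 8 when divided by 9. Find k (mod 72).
M = 8 × 9 = 72. M₁ = 9, y₁ ≡ 1 (mod 8). M₂ = 8, y₂ ≡ 8 (mod 9). k = 6×9×1 + 8×8×8 ≡ 62 (mod 72)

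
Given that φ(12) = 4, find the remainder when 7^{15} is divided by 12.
By Euler: 7^{4} ≡ 1 (mod 12) since gcd(7, 12) = 1. 15 = 3×4 + 3. So 7^{15} ≡ 7^{3} ≡ 7 (mod 12)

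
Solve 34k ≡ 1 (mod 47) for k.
Since 47 is prime, by Fermat 34^(-1) ≡ 34^{45} ≡ 18 (mod 47). Verify: 34 × 18 = 612 ≡ 1 (mod 47)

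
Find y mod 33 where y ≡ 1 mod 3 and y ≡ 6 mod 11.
M = 3 × 11 = 33. M₁ = 11, y₁ ≡ 2 mod 3. M₂ = 3, y₂ ≡ 4 mod 11. y = 1×11×2 + 6×3×4 ≡ 28 mod 33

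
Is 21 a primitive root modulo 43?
21^{7} ≡ 1 mod 43 and 7 < 42, so ord_43(21) = 7 ≠ 42 and 21 is not a primitive root.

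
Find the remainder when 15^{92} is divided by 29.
By Fermat: 15^{28} ≡ 1 (mod 29). 92 = 3×28 + 8. So 15^{92} ≡ 15^{8} ≡ 23 (mod 29)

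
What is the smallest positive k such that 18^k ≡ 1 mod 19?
Powers of 18 mod 19: 18^1≡18, 18^2≡1. ord_19(18) = 2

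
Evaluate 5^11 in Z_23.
By repeated squaring (mod 23): 5^{1}≡5, 5^{2}≡2, 5^{4}≡4, 5^{8}≡16. Then 5^{11} = 5^{8+2+1} ≡ 16 × 2 × 5 ≡ 22 (mod 23)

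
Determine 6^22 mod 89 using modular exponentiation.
By repeated squaring (mod 89): 6^{1}≡6, 6^{2}≡36, 6^{4}≡50, 6^{8}≡8, 6^{16}≡64. Then 6^{22} = 6^{16+4+2} ≡ 64 × 50 × 36 ≡ 34 (mod 89)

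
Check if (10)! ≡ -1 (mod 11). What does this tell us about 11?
(10)! mod 11 = 10. Since this equals -1 (mod 11), Wilson confirms 11 is prime.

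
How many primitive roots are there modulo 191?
There are φ(191-1) = φ(190) = 72 primitive roots modulo 191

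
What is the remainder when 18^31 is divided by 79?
By repeated squaring (mod 79): 18^{1}≡18, 18^{2}≡8, 18^{4}≡64, 18^{8}≡67, 18^{16}≡65. Then 18^{31} = 18^{16+8+4+2+1} ≡ 65 × 67 × 64 × 8 × 18 ≡ 46 (mod 79)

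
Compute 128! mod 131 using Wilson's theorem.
(130)! = (128)! × (129) × (130) ≡ -1 mod 131. So (128)! ≡ -1 × [(130)(129)]^(-1) ≡ 65 mod 131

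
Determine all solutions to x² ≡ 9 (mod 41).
The square roots of 9 mod 41 are 38 and 3. Verify: 38² = 1444 ≡ 9 (mod 41)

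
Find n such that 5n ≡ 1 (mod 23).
Since 23 is prime, by Fermat 5^(-1) ≡ 5^{21} ≡ 14 (mod 23). Verify: 5 × 14 = 70 ≡ 1 (mod 23)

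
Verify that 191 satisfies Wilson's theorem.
(190)! mod 191 = 190. Since this equals -1 mod 191, Wilson confirms 191 is prime.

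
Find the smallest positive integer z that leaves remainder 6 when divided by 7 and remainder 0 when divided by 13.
M = 7 × 13 = 91. M₁ = 13, y₁ ≡ 6 (mod 7). M₂ = 7, y₂ ≡ 2 (mod 13). z = 6×13×6 + 0×7×2 ≡ 13 (mod 91)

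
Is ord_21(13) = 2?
Powers of 13 mod 21: 13^1≡13, 13^2≡1. First k with 13^k≡1 is k=2. Yes, ord_21(13) = 2.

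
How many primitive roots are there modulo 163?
A prime p has φ(p-1) primitive roots; here φ(162) = 54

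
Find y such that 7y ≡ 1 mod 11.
Since 11 is prime, by Fermat 7^(-1) ≡ 7^{9} ≡ 8 mod 11. Verify: 7 × 8 = 56 ≡ 1 mod 11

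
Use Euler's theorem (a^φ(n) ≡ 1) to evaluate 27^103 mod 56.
By Euler: 27^{24} ≡ 1 mod 56 since gcd(27, 56) = 1. 103 = 4×24 + 7. So 27^{103} ≡ 27^{7} ≡ 27 mod 56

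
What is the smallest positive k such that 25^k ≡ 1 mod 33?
Powers of 25 mod 33: 25^1≡25, 25^2≡31, 25^3≡16, 25^4≡4, 25^5≡1. ord_33(25) = 5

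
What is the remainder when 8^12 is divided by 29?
By repeated squaring (mod 29): 8^{1}≡8, 8^{2}≡6, 8^{4}≡7, 8^{8}≡20. Then 8^{12} = 8^{8+4} ≡ 20 × 7 ≡ 24 (mod 29)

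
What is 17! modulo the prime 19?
(18)! = (17)! × (18) ≡ -1 (mod 19). So (17)! ≡ -1 × (18)^(-1) ≡ (-1)×(-1) = 1 (mod 19)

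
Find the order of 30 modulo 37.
Powers of 30 mod 37: 30^1≡30, 30^2≡12, 30^3≡27, 30^4≡33, 30^5≡28, 30^6≡26, 30^7≡3, 30^8≡16, 30^9≡36, 30^10≡7, 30^11≡25, 30^12≡10, 30^13≡4, 30^14≡9, 30^15≡11, 30^16≡34, 30^17≡21, 30^18≡1. ord_37(30) = 18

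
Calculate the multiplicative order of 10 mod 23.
Powers of 10 mod 23: 10^1≡10, 10^2≡8, 10^3≡11, 10^4≡18, 10^5≡19, 10^6≡6, 10^7≡14, 10^8≡2, 10^9≡20, 10^10≡16, 10^11≡22, 10^12≡13, 10^13≡15, 10^14≡12, 10^15≡5, 10^16≡4, 10^17≡17, 10^18≡9, 10^19≡21, 10^20≡3, 10^21≡7, 10^22≡1. ord_23(10) = 22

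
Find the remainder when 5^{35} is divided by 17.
By Fermat: 5^{16} ≡ 1 (mod 17). 35 = 2×16 + 3. So 5^{35} ≡ 5^{3} ≡ 6 (mod 17)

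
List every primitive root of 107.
There are φ(106) = 52 primitive roots mod 107: {2, 5, 6, 7, 8, 15, 17, 18, 20, 21, 22, 24, 26, 28, 31, 32, 38, 43, 45, 46, 50, 51, 54, 55, 58, 59, 60, 63, 65, 66, 67, 68, 70, 71, 72, 73, 74, 77, 78, 80, 82, 84, 88, 91, 93, 94, 95, 96, 97, 98, 103, 104}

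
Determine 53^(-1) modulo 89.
Since 89 is prime, by Fermat 53^(-1) ≡ 53^{87} ≡ 42 (mod 89). Verify: 53 × 42 = 2226 ≡ 1 (mod 89)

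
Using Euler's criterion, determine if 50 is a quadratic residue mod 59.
By Euler's criterion: 50^{29} ≡ 58 mod 59. Since this equals -1 (≡ 58), 50 is not a QR.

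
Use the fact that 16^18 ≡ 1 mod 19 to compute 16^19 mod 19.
By Fermat: 16^{18} ≡ 1 mod 19. So 16^{19} = 16^{18} · 16^{1} ≡ 16^{1} ≡ 16 mod 19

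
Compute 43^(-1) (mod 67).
Since 67 is prime, by Fermat 43^(-1) ≡ 43^{65} ≡ 53 (mod 67). Verify: 43 × 53 = 2279 ≡ 1 (mod 67)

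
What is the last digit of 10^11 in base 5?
By repeated squaring mod 5: 10^{1}≡0, 10^{2}≡0, 10^{4}≡0, 10^{8}≡0. Then 10^{11} = 10^{8+2+1} ≡ 0 × 0 × 0 ≡ 0 mod 5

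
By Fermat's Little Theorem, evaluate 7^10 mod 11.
By Fermat's Little Theorem, 7^{10} ≡ 1 (mod 11) since 11 is prime and gcd(7, 11) = 1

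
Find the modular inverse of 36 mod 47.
Since 47 is prime, by Fermat 36^(-1) ≡ 36^{45} ≡ 17 (mod 47). Verify: 36 × 17 = 612 ≡ 1 (mod 47)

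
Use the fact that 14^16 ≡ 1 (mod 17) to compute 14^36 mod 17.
By Fermat: 14^{16} ≡ 1 (mod 17). 36 = 2×16 + 4. So 14^{36} ≡ 14^{4} ≡ 13 (mod 17)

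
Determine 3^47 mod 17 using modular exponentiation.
Using Fermat: 3^{16} ≡ 1 (mod 17). 47 ≡ 15 (mod 16). So 3^{47} ≡ 3^{15} ≡ 6 (mod 17)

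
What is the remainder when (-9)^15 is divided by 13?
Using Fermat: (-9)^{12} ≡ 1 (mod 13). 15 ≡ 3 (mod 12). So (-9)^{15} ≡ (-9)^{3} ≡ 12 (mod 13)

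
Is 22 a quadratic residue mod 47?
By Euler's criterion: 22^{23} ≡ 46 (mod 47). Since this equals -1 (≡ 46), 22 is not a QR.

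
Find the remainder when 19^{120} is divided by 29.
By Fermat: 19^{28} ≡ 1 mod 29. 120 = 4×28 + 8. So 19^{120} ≡ 19^{8} ≡ 25 mod 29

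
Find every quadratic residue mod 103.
Squares in Z_103*: {1, 2, 4, 7, 8, 9, 13, 14, 15, 16, 17, 18, 19, 23, 25, 26, 28, 29, 30, 32, 33, 34, 36, 38, 41, 46, 49, 50, 52, 55, 56, 58, 59, 60, 61, 63, 64, 66, 68, 72, 76, 79, 81, 82, 83, 91, 92, 93, 97, 98, 100}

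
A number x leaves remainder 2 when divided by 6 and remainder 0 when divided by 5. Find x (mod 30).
M = 6 × 5 = 30. M₁ = 5, y₁ ≡ 5 (mod 6). M₂ = 6, y₂ ≡ 1 (mod 5). x = 2×5×5 + 0×6×1 ≡ 20 (mod 30)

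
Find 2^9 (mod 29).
By repeated squaring (mod 29): 2^{1}≡2, 2^{2}≡4, 2^{4}≡16, 2^{8}≡24. Then 2^{9} = 2^{8+1} ≡ 24 × 2 ≡ 19 (mod 29)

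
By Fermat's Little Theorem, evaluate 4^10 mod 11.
By Fermat's Little Theorem, 4^{10} ≡ 1 (mod 11) since 11 is prime and gcd(4, 11) = 1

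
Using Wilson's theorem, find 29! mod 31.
(30)! = (29)! × (30) ≡ -1 (mod 31). So (29)! ≡ -1 × (30)^(-1) ≡ (-1)×(-1) = 1 (mod 31)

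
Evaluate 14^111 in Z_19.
Using Fermat: 14^{18} ≡ 1 mod 19. 111 ≡ 3 mod 18. So 14^{111} ≡ 14^{3} ≡ 8 mod 19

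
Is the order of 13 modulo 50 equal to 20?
Powers of 13 mod 50: 13^1≡13, 13^2≡19, 13^3≡47, 13^4≡11, 13^5≡43, 13^6≡9, 13^7≡17, 13^8≡21, 13^9≡23, 13^10≡49, 13^11≡37, 13^12≡31, 13^13≡3, 13^14≡39, 13^15≡7, 13^16≡41, 13^17≡33, 13^18≡29, 13^19≡27, 13^20≡1. First k with 13^k≡1 is k=20. Yes, ord_50(13) = 20.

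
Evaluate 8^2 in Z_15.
8^{2} = 64 ≡ 4 (mod 15)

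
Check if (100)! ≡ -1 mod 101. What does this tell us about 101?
(100)! mod 101 = 100. Since this equals -1 mod 101, Wilson confirms 101 is prime.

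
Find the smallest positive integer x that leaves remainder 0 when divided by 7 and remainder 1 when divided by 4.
M = 7 × 4 = 28. M₁ = 4, y₁ ≡ 2 (mod 7). M₂ = 7, y₂ ≡ 3 (mod 4). x = 0×4×2 + 1×7×3 ≡ 21 (mod 28)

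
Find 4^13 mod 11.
Using Fermat: 4^{10} ≡ 1 mod 11. 13 ≡ 3 mod 10. So 4^{13} ≡ 4^{3} ≡ 9 mod 11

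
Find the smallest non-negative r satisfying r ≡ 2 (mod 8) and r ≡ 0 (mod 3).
M = 8 × 3 = 24. M₁ = 3, y₁ ≡ 3 (mod 8). M₂ = 8, y₂ ≡ 2 (mod 3). r = 2×3×3 + 0×8×2 ≡ 18 (mod 24)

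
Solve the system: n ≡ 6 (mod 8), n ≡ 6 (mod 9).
M = 8 × 9 = 72. M₁ = 9, y₁ ≡ 1 (mod 8). M₂ = 8, y₂ ≡ 8 (mod 9). n = 6×9×1 + 6×8×8 ≡ 6 (mod 72)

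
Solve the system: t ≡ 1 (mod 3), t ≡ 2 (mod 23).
M = 3 × 23 = 69. M₁ = 23, y₁ ≡ 2 (mod 3). M₂ = 3, y₂ ≡ 8 (mod 23). t = 1×23×2 + 2×3×8 ≡ 25 (mod 69)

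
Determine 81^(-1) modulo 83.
Since 83 is prime, by Fermat 81^(-1) ≡ 81^{81} ≡ 41 mod 83. Verify: 81 × 41 = 3321 ≡ 1 mod 83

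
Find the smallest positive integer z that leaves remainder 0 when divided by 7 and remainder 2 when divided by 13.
M = 7 × 13 = 91. M₁ = 13, y₁ ≡ 6 mod 7. M₂ = 7, y₂ ≡ 2 mod 13. z = 0×13×6 + 2×7×2 ≡ 28 mod 91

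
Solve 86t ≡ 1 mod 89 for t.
Since 89 is prime, by Fermat 86^(-1) ≡ 86^{87} ≡ 59 mod 89. Verify: 86 × 59 = 5074 ≡ 1 mod 89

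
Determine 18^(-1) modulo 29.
Since 29 is prime, by Fermat 18^(-1) ≡ 18^{27} ≡ 21 (mod 29). Verify: 18 × 21 = 378 ≡ 1 (mod 29)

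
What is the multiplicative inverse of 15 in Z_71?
Since 71 is prime, by Fermat 15^(-1) ≡ 15^{69} ≡ 19 (mod 71). Verify: 15 × 19 = 285 ≡ 1 (mod 71)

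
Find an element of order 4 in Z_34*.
13 has order 4 mod 34 since 13^{4} ≡ 1 (mod 34) and no smaller power works.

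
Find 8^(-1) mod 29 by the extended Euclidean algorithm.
Extended GCD: 8(11) + 29(-3) = 1. So 8^(-1) ≡ 11 mod 29. Verify: 8 × 11 = 88 ≡ 1 mod 29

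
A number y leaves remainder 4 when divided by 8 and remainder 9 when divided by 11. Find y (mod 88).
M = 8 × 11 = 88. M₁ = 11, y₁ ≡ 3 (mod 8). M₂ = 8, y₂ ≡ 7 (mod 11). y = 4×11×3 + 9×8×7 ≡ 20 (mod 88)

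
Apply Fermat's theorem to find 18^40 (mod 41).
By Fermat's Little Theorem, 18^{40} ≡ 1 (mod 41) since 41 is prime and gcd(18, 41) = 1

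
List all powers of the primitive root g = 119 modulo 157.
119^1, 119^2, ..., 119^{156} mod 157: [119, 31, 78, 19, 63, 118, 69, 47, 98, 44, 55, 108, 135, 51, 103, 11, 53, 27, 73, 52, 65, 42, 131, 46, 136, 13, 134, 89, 72, 90, 34, 121, 112, 140, 18, 101, 87, 148, 28, 35, 83, 143, 61, 37, 7, 48, 60, 75, 133, 127, 41, 12, 15, 58, 151, 71, 128, 3, 43, 93, 77, 57, 32, 40, 50, 141, 137, 132, 8, 10, 91, 153, 152, 33, 2, 81, 62, 156, 38, 126, 79, 138, 94, 39, 88, 110, 59, 113, 102, 49, 22, 106, 54, 146, 104, 130, 84, 105, 92, 115, 26, 111, 21, 144, 23, 68, 85, 67, 123, 36, 45, 17, 139, 56, 70, 9, 129, 122, 74, 14, 96, 120, 150, 109, 97, 82, 24, 30, 116, 145, 142, 99, 6, 86, 29, 154, 114, 64, 80, 100, 125, 117, 107, 16, 20, 25, 149, 147, 66, 4, 5, 124, 155, 76, 95, 1]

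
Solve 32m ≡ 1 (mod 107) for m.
Since 107 is prime, by Fermat 32^(-1) ≡ 32^{105} ≡ 97 (mod 107). Verify: 32 × 97 = 3104 ≡ 1 (mod 107)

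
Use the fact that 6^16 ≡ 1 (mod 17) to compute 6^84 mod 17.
By Fermat: 6^{16} ≡ 1 (mod 17). 84 = 5×16 + 4. So 6^{84} ≡ 6^{4} ≡ 4 (mod 17)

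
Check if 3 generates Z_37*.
3^{18} ≡ 1 mod 37 and 18 < 36, so ord_37(3) = 18 ≠ 36 and 3 is not a primitive root.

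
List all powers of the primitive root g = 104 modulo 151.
104^1, 104^2, ..., 104^{150} mod 151: [104, 95, 65, 116, 135, 148, 141, 17, 107, 105, 48, 9, 30, 100, 132, 138, 7, 124, 61, 2, 57, 39, 130, 81, 119, 145, 131, 34, 63, 59, 96, 18, 60, 49, 113, 125, 14, 97, 122, 4, 114, 78, 109, 11, 87, 139, 111, 68, 126, 118, 41, 36, 120, 98, 75, 99, 28, 43, 93, 8, 77, 5, 67, 22, 23, 127, 71, 136, 101, 85, 82, 72, 89, 45, 150, 47, 56, 86, 35, 16, 3, 10, 134, 44, 46, 103, 142, 121, 51, 19, 13, 144, 27, 90, 149, 94, 112, 21, 70, 32, 6, 20, 117, 88, 92, 55, 133, 91, 102, 38, 26, 137, 54, 29, 147, 37, 73, 42, 140, 64, 12, 40, 83, 25, 33, 110, 115, 31, 53, 76, 52, 123, 108, 58, 143, 74, 146, 84, 129, 128, 24, 80, 15, 50, 66, 69, 79, 62, 106, 1]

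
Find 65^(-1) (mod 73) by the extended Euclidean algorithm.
Extended GCD: 65(9) + 73(-8) = 1. So 65^(-1) ≡ 9 (mod 73). Verify: 65 × 9 = 585 ≡ 1 (mod 73)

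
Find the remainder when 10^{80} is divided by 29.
By Fermat: 10^{28} ≡ 1 mod 29. 80 = 2×28 + 24. So 10^{80} ≡ 10^{24} ≡ 23 mod 29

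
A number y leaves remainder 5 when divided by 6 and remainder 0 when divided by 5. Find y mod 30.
M = 6 × 5 = 30. M₁ = 5, y₁ ≡ 5 mod 6. M₂ = 6, y₂ ≡ 1 mod 5. y = 5×5×5 + 0×6×1 ≡ 5 mod 30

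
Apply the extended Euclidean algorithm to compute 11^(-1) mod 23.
Extended GCD: 11(-2) + 23(1) = 1. So 11^(-1) ≡ -2 ≡ 21 mod 23. Verify: 11 × 21 = 231 ≡ 1 mod 23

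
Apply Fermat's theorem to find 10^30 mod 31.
By Fermat's Little Theorem, 10^{30} ≡ 1 mod 31 since 31 is prime and gcd(10, 31) = 1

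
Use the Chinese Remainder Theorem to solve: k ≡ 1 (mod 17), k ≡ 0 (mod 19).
M = 17 × 19 = 323. M₁ = 19, y₁ ≡ 9 (mod 17). M₂ = 17, y₂ ≡ 9 (mod 19). k = 1×19×9 + 0×17×9 ≡ 171 (mod 323)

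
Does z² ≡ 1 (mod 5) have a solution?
By Euler's criterion: 1^{2} ≡ 1 (mod 5). Since this equals 1, 1 is a QR.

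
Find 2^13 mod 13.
Using Fermat: 2^{12} ≡ 1 mod 13. 13 ≡ 1 mod 12. So 2^{13} ≡ 2^{1} ≡ 2 mod 13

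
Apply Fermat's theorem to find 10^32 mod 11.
By Fermat: 10^{10} ≡ 1 mod 11. 32 = 3×10 + 2. So 10^{32} ≡ 10^{2} ≡ 1 mod 11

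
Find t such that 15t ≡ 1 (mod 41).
Since 41 is prime, by Fermat 15^(-1) ≡ 15^{39} ≡ 11 (mod 41). Verify: 15 × 11 = 165 ≡ 1 (mod 41)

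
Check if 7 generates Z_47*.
7^{23} ≡ 1 mod 47 and 23 < 46, so ord_47(7) = 23 ≠ 46 and 7 is not a primitive root.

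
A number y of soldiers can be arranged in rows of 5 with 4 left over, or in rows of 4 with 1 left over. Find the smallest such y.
M = 5 × 4 = 20. M₁ = 4, y₁ ≡ 4 mod 5. M₂ = 5, y₂ ≡ 1 mod 4. y = 4×4×4 + 1×5×1 ≡ 9 mod 20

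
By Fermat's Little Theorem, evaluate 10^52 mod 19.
By Fermat: 10^{18} ≡ 1 mod 19. 52 = 2×18 + 16. So 10^{52} ≡ 10^{16} ≡ 4 mod 19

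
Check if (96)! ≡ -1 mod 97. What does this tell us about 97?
(96)! mod 97 = 96. Since this equals -1 mod 97, Wilson confirms 97 is prime.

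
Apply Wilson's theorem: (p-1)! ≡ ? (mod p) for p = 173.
By Wilson's theorem, (172)! ≡ -1 ≡ 172 (mod 173)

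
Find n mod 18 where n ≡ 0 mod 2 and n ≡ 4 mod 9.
M = 2 × 9 = 18. M₁ = 9, y₁ ≡ 1 mod 2. M₂ = 2, y₂ ≡ 5 mod 9. n = 0×9×1 + 4×2×5 ≡ 4 mod 18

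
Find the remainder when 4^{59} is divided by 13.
By Fermat: 4^{12} ≡ 1 (mod 13). 59 = 4×12 + 11. So 4^{59} ≡ 4^{11} ≡ 10 (mod 13)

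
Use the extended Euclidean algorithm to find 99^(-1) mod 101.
Extended GCD: 99(50) + 101(-49) = 1. So 99^(-1) ≡ 50 (mod 101). Verify: 99 × 50 = 4950 ≡ 1 (mod 101)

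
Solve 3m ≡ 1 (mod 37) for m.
Since 37 is prime, by Fermat 3^(-1) ≡ 3^{35} ≡ 25 (mod 37). Verify: 3 × 25 = 75 ≡ 1 (mod 37)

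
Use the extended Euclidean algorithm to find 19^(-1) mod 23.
Extended GCD: 19(-6) + 23(5) = 1. So 19^(-1) ≡ -6 ≡ 17 (mod 23). Verify: 19 × 17 = 323 ≡ 1 (mod 23)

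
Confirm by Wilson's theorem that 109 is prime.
(108)! mod 109 = 108. Since this equals -1 (mod 109), Wilson confirms 109 is prime.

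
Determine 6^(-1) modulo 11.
Since 11 is prime, by Fermat 6^(-1) ≡ 6^{9} ≡ 2 (mod 11). Verify: 6 × 2 = 12 ≡ 1 (mod 11)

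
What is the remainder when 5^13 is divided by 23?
By repeated squaring (mod 23): 5^{1}≡5, 5^{2}≡2, 5^{4}≡4, 5^{8}≡16. Then 5^{13} = 5^{8+4+1} ≡ 16 × 4 × 5 ≡ 21 (mod 23)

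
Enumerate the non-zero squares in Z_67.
Quadratic residues modulo 67: {1, 4, 6, 9, 10, 14, 15, 16, 17, 19, 21, 22, 23, 24, 25, 26, 29, 33, 35, 36, 37, 39, 40, 47, 49, 54, 55, 56, 59, 60, 62, 64, 65}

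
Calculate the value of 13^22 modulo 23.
Using Fermat: 13^{22} ≡ 1 (mod 23). 22 ≡ 0 (mod 22). So 13^{22} ≡ 13^{0} ≡ 1 (mod 23)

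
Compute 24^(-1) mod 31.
Since 31 is prime, by Fermat 24^(-1) ≡ 24^{29} ≡ 22 mod 31. Verify: 24 × 22 = 528 ≡ 1 mod 31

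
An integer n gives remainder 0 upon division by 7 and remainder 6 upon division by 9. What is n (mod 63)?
M = 7 × 9 = 63. M₁ = 9, y₁ ≡ 4 (mod 7). M₂ = 7, y₂ ≡ 4 (mod 9). n = 0×9×4 + 6×7×4 ≡ 42 (mod 63)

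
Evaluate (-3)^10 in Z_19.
By repeated squaring (mod 19): (-3)^{1}≡16, (-3)^{2}≡9, (-3)^{4}≡5, (-3)^{8}≡6. Then (-3)^{10} = (-3)^{8+2} ≡ 6 × 9 ≡ 16 (mod 19)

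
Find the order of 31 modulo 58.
Powers of 31 mod 58: 31^1≡31, 31^2≡33, 31^3≡37, 31^4≡45, 31^5≡3, 31^6≡35, 31^7≡41, 31^8≡53, 31^9≡19, 31^10≡9, 31^11≡47, 31^12≡7, 31^13≡43, 31^14≡57, 31^15≡27, 31^16≡25, 31^17≡21, 31^18≡13, 31^19≡55, 31^20≡23, 31^21≡17, 31^22≡5, 31^23≡39, 31^24≡49, 31^25≡11, 31^26≡51, 31^27≡15, 31^28≡1. Order = 28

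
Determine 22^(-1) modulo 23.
Since 23 is prime, by Fermat 22^(-1) ≡ 22^{21} ≡ 22 (mod 23). Verify: 22 × 22 = 484 ≡ 1 (mod 23)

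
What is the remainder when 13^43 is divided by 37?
Using Fermat: 13^{36} ≡ 1 (mod 37). 43 ≡ 7 (mod 36). So 13^{43} ≡ 13^{7} ≡ 32 (mod 37)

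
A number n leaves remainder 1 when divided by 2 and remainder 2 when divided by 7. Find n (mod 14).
M = 2 × 7 = 14. M₁ = 7, y₁ ≡ 1 (mod 2). M₂ = 2, y₂ ≡ 4 (mod 7). n = 1×7×1 + 2×2×4 ≡ 9 (mod 14)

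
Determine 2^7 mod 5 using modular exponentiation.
Using Fermat: 2^{4} ≡ 1 mod 5. 7 ≡ 3 mod 4. So 2^{7} ≡ 2^{3} ≡ 3 mod 5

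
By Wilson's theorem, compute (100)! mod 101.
By Wilson's theorem, (100)! ≡ -1 ≡ 100 mod 101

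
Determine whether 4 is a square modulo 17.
By Euler's criterion: 4^{8} ≡ 1 mod 17. Since this equals 1, 4 is a QR.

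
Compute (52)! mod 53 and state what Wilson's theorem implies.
(52)! mod 53 = 52. Since this equals -1 mod 53, Wilson confirms 53 is prime.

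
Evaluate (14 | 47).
(14/47) = 14^{23} mod 47 = 1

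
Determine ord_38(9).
Powers of 9 mod 38: 9^1≡9, 9^2≡5, 9^3≡7, 9^4≡25, 9^5≡35, 9^6≡11, 9^7≡23, 9^8≡17, 9^9≡1. Order = 9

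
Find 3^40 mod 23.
Using Fermat: 3^{22} ≡ 1 mod 23. 40 ≡ 18 mod 22. So 3^{40} ≡ 3^{18} ≡ 2 mod 23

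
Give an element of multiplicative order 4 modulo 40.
3 has order 4 mod 40 since 3^{4} ≡ 1 (mod 40) and no smaller power works.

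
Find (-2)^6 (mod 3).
Using Fermat: (-2)^{2} ≡ 1 (mod 3). 6 ≡ 0 (mod 2). So (-2)^{6} ≡ (-2)^{0} ≡ 1 (mod 3)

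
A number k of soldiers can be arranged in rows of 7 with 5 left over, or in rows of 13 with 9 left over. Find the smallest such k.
M = 7 × 13 = 91. M₁ = 13, y₁ ≡ 6 mod 7. M₂ = 7, y₂ ≡ 2 mod 13. k = 5×13×6 + 9×7×2 ≡ 61 mod 91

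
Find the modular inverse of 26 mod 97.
Since 97 is prime, by Fermat 26^(-1) ≡ 26^{95} ≡ 56 (mod 97). Verify: 26 × 56 = 1456 ≡ 1 (mod 97)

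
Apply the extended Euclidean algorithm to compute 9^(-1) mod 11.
Extended GCD: 9(5) + 11(-4) = 1. So 9^(-1) ≡ 5 mod 11. Verify: 9 × 5 = 45 ≡ 1 mod 11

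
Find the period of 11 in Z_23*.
Powers of 11 mod 23: 11^1≡11, 11^2≡6, 11^3≡20, 11^4≡13, 11^5≡5, 11^6≡9, 11^7≡7, 11^8≡8, 11^9≡19, 11^10≡2, 11^11≡22, 11^12≡12, 11^13≡17, 11^14≡3, 11^15≡10, 11^16≡18, 11^17≡14, 11^18≡16, 11^19≡15, 11^20≡4, 11^21≡21, 11^22≡1. So the order of 11 is 22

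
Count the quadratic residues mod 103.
The squaring map on Z_103* is 2-to-1, so there are (102)/2 = 51 QRs.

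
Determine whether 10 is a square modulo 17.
By Euler's criterion: 10^{8} ≡ 16 (mod 17). Since this equals -1 (≡ 16), 10 is not a QR.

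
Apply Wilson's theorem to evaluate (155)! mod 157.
(156)! = (155)! × (156) ≡ -1 mod 157. So (155)! ≡ -1 × (156)^(-1) ≡ (-1)×(-1) = 1 mod 157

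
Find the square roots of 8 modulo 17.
The square roots of 8 mod 17 are 12 and 5. Verify: 12² = 144 ≡ 8 mod 17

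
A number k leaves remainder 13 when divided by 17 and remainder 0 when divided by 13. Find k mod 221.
M = 17 × 13 = 221. M₁ = 13, y₁ ≡ 4 mod 17. M₂ = 17, y₂ ≡ 10 mod 13. k = 13×13×4 + 0×17×10 ≡ 13 mod 221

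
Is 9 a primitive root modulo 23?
9^{11} ≡ 1 (mod 23) and 11 < 22, so ord_23(9) = 11 ≠ 22 and 9 is not a primitive root.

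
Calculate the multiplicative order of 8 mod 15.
Powers of 8 mod 15: 8^1≡8, 8^2≡4, 8^3≡2, 8^4≡1. So the order of 8 is 4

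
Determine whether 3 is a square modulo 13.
By Euler's criterion: 3^{6} ≡ 1 mod 13. Since this equals 1, 3 is a QR.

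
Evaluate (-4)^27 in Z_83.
By repeated squaring (mod 83): (-4)^{1}≡79, (-4)^{2}≡16, (-4)^{4}≡7, (-4)^{8}≡49, (-4)^{16}≡77. Then (-4)^{27} = (-4)^{16+8+2+1} ≡ 77 × 49 × 16 × 79 ≡ 58 (mod 83)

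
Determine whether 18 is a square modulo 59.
By Euler's criterion: 18^{29} ≡ 58 (mod 59). Since this equals -1 (≡ 58), 18 is not a QR.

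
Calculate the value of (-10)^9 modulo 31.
By repeated squaring mod 31: (-10)^{1}≡21, (-10)^{2}≡7, (-10)^{4}≡18, (-10)^{8}≡14. Then (-10)^{9} = (-10)^{8+1} ≡ 14 × 21 ≡ 15 mod 31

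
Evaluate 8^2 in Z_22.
8^{2} = 64 ≡ 20 (mod 22)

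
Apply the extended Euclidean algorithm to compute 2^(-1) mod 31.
Extended GCD: 2(-15) + 31(1) = 1. So 2^(-1) ≡ -15 ≡ 16 (mod 31). Verify: 2 × 16 = 32 ≡ 1 (mod 31)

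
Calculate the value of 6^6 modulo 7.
Using Fermat: 6^{6} ≡ 1 (mod 7). 6 ≡ 0 (mod 6). So 6^{6} ≡ 6^{0} ≡ 1 (mod 7)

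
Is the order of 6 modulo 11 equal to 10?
Powers of 6 mod 11: 6^1≡6, 6^2≡3, 6^3≡7, 6^4≡9, 6^5≡10, 6^6≡5, 6^7≡8, 6^8≡4, 6^9≡2, 6^10≡1. First k with 6^k≡1 is k=10. Yes, ord_11(6) = 10.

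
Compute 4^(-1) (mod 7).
Since 7 is prime, by Fermat 4^(-1) ≡ 4^{5} ≡ 2 (mod 7). Verify: 4 × 2 = 8 ≡ 1 (mod 7)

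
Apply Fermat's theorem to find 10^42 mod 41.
By Fermat: 10^{40} ≡ 1 mod 41. So 10^{42} = 10^{40} · 10^{2} ≡ 10^{2} ≡ 18 mod 41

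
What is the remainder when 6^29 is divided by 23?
Using Fermat: 6^{22} ≡ 1 mod 23. 29 ≡ 7 mod 22. So 6^{29} ≡ 6^{7} ≡ 3 mod 23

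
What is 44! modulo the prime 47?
(46)! = (44)! × (45) × (46) ≡ -1 mod 47. So (44)! ≡ -1 × [(46)(45)]^(-1) ≡ 23 mod 47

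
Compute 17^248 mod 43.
Using Fermat: 17^{42} ≡ 1 (mod 43). 248 ≡ 38 (mod 42). So 17^{248} ≡ 17^{38} ≡ 23 (mod 43)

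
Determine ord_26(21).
Powers of 21 mod 26: 21^1≡21, 21^2≡25, 21^3≡5, 21^4≡1. ord_26(21) = 4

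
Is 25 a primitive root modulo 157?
25^{78} ≡ 1 mod 157 and 78 < 156, so ord_157(25) = 78 ≠ 156 and 25 is not a primitive root.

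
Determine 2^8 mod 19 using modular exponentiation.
By repeated squaring (mod 19): 2^{1}≡2, 2^{2}≡4, 2^{4}≡16, 2^{8}≡9. So 2^{8} ≡ 9 (mod 19)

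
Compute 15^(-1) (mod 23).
Since 23 is prime, by Fermat 15^(-1) ≡ 15^{21} ≡ 20 (mod 23). Verify: 15 × 20 = 300 ≡ 1 (mod 23)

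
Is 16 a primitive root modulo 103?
16^{51} ≡ 1 (mod 103) and 51 < 102, so ord_103(16) = 51 ≠ 102 and 16 is not a primitive root.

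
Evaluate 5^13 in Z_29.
By repeated squaring mod 29: 5^{1}≡5, 5^{2}≡25, 5^{4}≡16, 5^{8}≡24. Then 5^{13} = 5^{8+4+1} ≡ 24 × 16 × 5 ≡ 6 mod 29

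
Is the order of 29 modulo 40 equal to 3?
Powers of 29 mod 40: 29^1≡29, 29^2≡1. Already 29^2≡1, so the order is 2 < 3. No, the actual order is 2.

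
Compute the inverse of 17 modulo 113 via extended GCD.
Extended GCD: 17(20) + 113(-3) = 1. So 17^(-1) ≡ 20 (mod 113). Verify: 17 × 20 = 340 ≡ 1 (mod 113)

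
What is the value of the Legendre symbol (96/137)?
(96/137) = 96^{68} mod 137 = -1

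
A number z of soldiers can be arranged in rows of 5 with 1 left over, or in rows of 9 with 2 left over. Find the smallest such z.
M = 5 × 9 = 45. M₁ = 9, y₁ ≡ 4 (mod 5). M₂ = 5, y₂ ≡ 2 (mod 9). z = 1×9×4 + 2×5×2 ≡ 11 (mod 45)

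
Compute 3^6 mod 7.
Using Fermat: 3^{6} ≡ 1 (mod 7). 6 ≡ 0 (mod 6). So 3^{6} ≡ 3^{0} ≡ 1 (mod 7)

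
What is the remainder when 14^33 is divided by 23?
Using Fermat: 14^{22} ≡ 1 mod 23. 33 ≡ 11 mod 22. So 14^{33} ≡ 14^{11} ≡ 22 mod 23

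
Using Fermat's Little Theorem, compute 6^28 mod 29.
By Fermat's Little Theorem, 6^{28} ≡ 1 (mod 29) since 29 is prime and gcd(6, 29) = 1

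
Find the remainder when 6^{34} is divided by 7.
By Fermat: 6^{6} ≡ 1 (mod 7). 34 = 5×6 + 4. So 6^{34} ≡ 6^{4} ≡ 1 (mod 7)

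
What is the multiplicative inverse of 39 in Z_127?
Since 127 is prime, by Fermat 39^(-1) ≡ 39^{125} ≡ 114 (mod 127). Verify: 39 × 114 = 4446 ≡ 1 (mod 127)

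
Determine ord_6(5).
Powers of 5 mod 6: 5^1≡5, 5^2≡1. Order = 2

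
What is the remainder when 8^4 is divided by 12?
8^{4} = 4096 ≡ 4 (mod 12)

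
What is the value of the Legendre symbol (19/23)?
(19/23) = 19^{11} mod 23 = -1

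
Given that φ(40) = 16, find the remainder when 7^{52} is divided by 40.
By Euler: 7^{16} ≡ 1 (mod 40) since gcd(7, 40) = 1. 52 = 3×16 + 4. So 7^{52} ≡ 7^{4} ≡ 1 (mod 40)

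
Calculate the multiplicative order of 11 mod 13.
Powers of 11 mod 13: 11^1≡11, 11^2≡4, 11^3≡5, 11^4≡3, 11^5≡7, 11^6≡12, 11^7≡2, 11^8≡9, 11^9≡8, 11^10≡10, 11^11≡6, 11^12≡1. ord_13(11) = 12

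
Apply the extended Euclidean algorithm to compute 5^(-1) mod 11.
Extended GCD: 5(-2) + 11(1) = 1. So 5^(-1) ≡ -2 ≡ 9 (mod 11). Verify: 5 × 9 = 45 ≡ 1 (mod 11)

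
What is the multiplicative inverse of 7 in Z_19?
Since 19 is prime, by Fermat 7^(-1) ≡ 7^{17} ≡ 11 mod 19. Verify: 7 × 11 = 77 ≡ 1 mod 19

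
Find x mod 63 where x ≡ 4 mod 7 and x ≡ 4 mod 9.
M = 7 × 9 = 63. M₁ = 9, y₁ ≡ 4 mod 7. M₂ = 7, y₂ ≡ 4 mod 9. x = 4×9×4 + 4×7×4 ≡ 4 mod 63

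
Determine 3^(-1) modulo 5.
Since 5 is prime, by Fermat 3^(-1) ≡ 3^{3} ≡ 2 (mod 5). Verify: 3 × 2 = 6 ≡ 1 (mod 5)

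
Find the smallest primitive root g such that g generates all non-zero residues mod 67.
g = 2. Powers: [2, 4, 8, 16, 32, 64, 61, 55, ...] generates all 66 non-zero residues.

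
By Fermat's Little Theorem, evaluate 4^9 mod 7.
By Fermat: 4^{6} ≡ 1 mod 7. So 4^{9} = 4^{6} · 4^{3} ≡ 4^{3} ≡ 1 mod 7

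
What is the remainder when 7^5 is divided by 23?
By repeated squaring mod 23: 7^{1}≡7, 7^{2}≡3, 7^{4}≡9. Then 7^{5} = 7^{4+1} ≡ 9 × 7 ≡ 17 mod 23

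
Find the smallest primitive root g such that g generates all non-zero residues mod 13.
g = 2. For each prime q|12: 2^{6}≡12, 2^{4}≡3, none ≡ 1, so ord_13(2) = 12 and 2 is a primitive root.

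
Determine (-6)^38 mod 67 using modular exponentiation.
By repeated squaring (mod 67): (-6)^{1}≡61, (-6)^{2}≡36, (-6)^{4}≡23, (-6)^{8}≡60, (-6)^{16}≡49, (-6)^{32}≡56. Then (-6)^{38} = (-6)^{32+4+2} ≡ 56 × 23 × 36 ≡ 4 (mod 67)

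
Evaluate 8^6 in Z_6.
By repeated squaring (mod 6): 8^{1}≡2, 8^{2}≡4, 8^{4}≡4. Then 8^{6} = 8^{4+2} ≡ 4 × 4 ≡ 4 (mod 6)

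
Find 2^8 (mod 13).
By repeated squaring (mod 13): 2^{1}≡2, 2^{2}≡4, 2^{4}≡3, 2^{8}≡9. So 2^{8} ≡ 9 (mod 13)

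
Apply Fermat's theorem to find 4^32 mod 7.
By Fermat: 4^{6} ≡ 1 mod 7. 32 = 5×6 + 2. So 4^{32} ≡ 4^{2} ≡ 2 mod 7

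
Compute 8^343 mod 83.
Using Fermat: 8^{82} ≡ 1 (mod 83). 343 ≡ 15 (mod 82). So 8^{343} ≡ 8^{15} ≡ 67 (mod 83)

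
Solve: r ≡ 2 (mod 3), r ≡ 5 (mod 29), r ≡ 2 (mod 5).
M = 3 × 29 × 5 = 435. M₁ = 145, y₁ ≡ 1 (mod 3). M₂ = 15, y₂ ≡ 2 (mod 29). M₃ = 87, y₃ ≡ 3 (mod 5). r = 2×145×1 + 5×15×2 + 2×87×3 ≡ 92 (mod 435)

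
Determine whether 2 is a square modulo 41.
By Euler's criterion: 2^{20} ≡ 1 mod 41. Since this equals 1, 2 is a QR.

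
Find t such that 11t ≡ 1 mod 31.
Since 31 is prime, by Fermat 11^(-1) ≡ 11^{29} ≡ 17 mod 31. Verify: 11 × 17 = 187 ≡ 1 mod 31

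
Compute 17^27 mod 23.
Using Fermat: 17^{22} ≡ 1 (mod 23). 27 ≡ 5 (mod 22). So 17^{27} ≡ 17^{5} ≡ 21 (mod 23)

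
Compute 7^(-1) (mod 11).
Since 11 is prime, by Fermat 7^(-1) ≡ 7^{9} ≡ 8 (mod 11). Verify: 7 × 8 = 56 ≡ 1 (mod 11)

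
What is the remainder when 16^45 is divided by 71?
By repeated squaring (mod 71): 16^{1}≡16, 16^{2}≡43, 16^{4}≡3, 16^{8}≡9, 16^{16}≡10, 16^{32}≡29. Then 16^{45} = 16^{32+8+4+1} ≡ 29 × 9 × 3 × 16 ≡ 32 (mod 71)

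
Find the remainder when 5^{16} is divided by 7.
By Fermat: 5^{6} ≡ 1 (mod 7). 16 = 2×6 + 4. So 5^{16} ≡ 5^{4} ≡ 2 (mod 7)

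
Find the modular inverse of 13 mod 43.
Since 43 is prime, by Fermat 13^(-1) ≡ 13^{41} ≡ 10 mod 43. Verify: 13 × 10 = 130 ≡ 1 mod 43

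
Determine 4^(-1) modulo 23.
Since 23 is prime, by Fermat 4^(-1) ≡ 4^{21} ≡ 6 (mod 23). Verify: 4 × 6 = 24 ≡ 1 (mod 23)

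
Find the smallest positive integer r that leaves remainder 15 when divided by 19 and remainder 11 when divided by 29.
M = 19 × 29 = 551. M₁ = 29, y₁ ≡ 2 mod 19. M₂ = 19, y₂ ≡ 26 mod 29. r = 15×29×2 + 11×19×26 ≡ 243 mod 551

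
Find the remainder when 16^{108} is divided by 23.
By Fermat: 16^{22} ≡ 1 (mod 23). 108 = 4×22 + 20. So 16^{108} ≡ 16^{20} ≡ 8 (mod 23)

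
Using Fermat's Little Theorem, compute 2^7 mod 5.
By Fermat: 2^{4} ≡ 1 (mod 5). So 2^{7} = 2^{4} · 2^{3} ≡ 2^{3} ≡ 3 (mod 5)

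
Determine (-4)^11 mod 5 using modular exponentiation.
Using Fermat: (-4)^{4} ≡ 1 mod 5. 11 ≡ 3 mod 4. So (-4)^{11} ≡ (-4)^{3} ≡ 1 mod 5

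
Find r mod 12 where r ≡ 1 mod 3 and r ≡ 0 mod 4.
M = 3 × 4 = 12. M₁ = 4, y₁ ≡ 1 mod 3. M₂ = 3, y₂ ≡ 3 mod 4. r = 1×4×1 + 0×3×3 ≡ 4 mod 12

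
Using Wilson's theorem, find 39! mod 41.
(40)! = (39)! × (40) ≡ -1 mod 41. So (39)! ≡ -1 × (40)^(-1) ≡ (-1)×(-1) = 1 mod 41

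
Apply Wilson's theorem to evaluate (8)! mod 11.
(10)! = (8)! × (9) × (10) ≡ -1 (mod 11). So (8)! ≡ -1 × [(10)(9)]^(-1) ≡ 5 (mod 11)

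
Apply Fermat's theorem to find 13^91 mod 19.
By Fermat: 13^{18} ≡ 1 mod 19. 91 = 5×18 + 1. So 13^{91} ≡ 13^{1} ≡ 13 mod 19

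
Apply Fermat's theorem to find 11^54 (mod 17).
By Fermat: 11^{16} ≡ 1 (mod 17). 54 = 3×16 + 6. So 11^{54} ≡ 11^{6} ≡ 8 (mod 17)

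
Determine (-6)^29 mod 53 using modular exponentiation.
By repeated squaring (mod 53): (-6)^{1}≡47, (-6)^{2}≡36, (-6)^{4}≡24, (-6)^{8}≡46, (-6)^{16}≡49. Then (-6)^{29} = (-6)^{16+8+4+1} ≡ 49 × 46 × 24 × 47 ≡ 49 (mod 53)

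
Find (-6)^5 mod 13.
By repeated squaring mod 13: (-6)^{1}≡7, (-6)^{2}≡10, (-6)^{4}≡9. Then (-6)^{5} = (-6)^{4+1} ≡ 9 × 7 ≡ 11 mod 13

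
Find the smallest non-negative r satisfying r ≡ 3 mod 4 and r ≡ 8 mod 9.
M = 4 × 9 = 36. M₁ = 9, y₁ ≡ 1 mod 4. M₂ = 4, y₂ ≡ 7 mod 9. r = 3×9×1 + 8×4×7 ≡ 35 mod 36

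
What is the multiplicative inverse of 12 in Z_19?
Since 19 is prime, by Fermat 12^(-1) ≡ 12^{17} ≡ 8 (mod 19). Verify: 12 × 8 = 96 ≡ 1 (mod 19)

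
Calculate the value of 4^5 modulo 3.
Using Fermat: 4^{2} ≡ 1 mod 3. 5 ≡ 1 mod 2. So 4^{5} ≡ 4^{1} ≡ 1 mod 3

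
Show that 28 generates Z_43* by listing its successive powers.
28^1, 28^2, ..., 28^{42} mod 43: [28, 10, 22, 14, 5, 11, 7, 24, 27, 25, 12, 35, 34, 6, 39, 17, 3, 41, 30, 23, 42, 15, 33, 21, 29, 38, 32, 36, 19, 16, 18, 31, 8, 9, 37, 4, 26, 40, 2, 13, 20, 1]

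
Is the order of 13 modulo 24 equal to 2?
Powers of 13 mod 24: 13^1≡13, 13^2≡1. First k with 13^k≡1 is k=2. Yes, ord_24(13) = 2.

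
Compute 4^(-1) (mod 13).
Since 13 is prime, by Fermat 4^(-1) ≡ 4^{11} ≡ 10 (mod 13). Verify: 4 × 10 = 40 ≡ 1 (mod 13)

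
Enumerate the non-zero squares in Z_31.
Quadratic residues modulo 31: {1, 2, 4, 5, 7, 8, 9, 10, 14, 16, 18, 19, 20, 25, 28}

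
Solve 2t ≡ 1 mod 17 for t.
Since 17 is prime, by Fermat 2^(-1) ≡ 2^{15} ≡ 9 mod 17. Verify: 2 × 9 = 18 ≡ 1 mod 17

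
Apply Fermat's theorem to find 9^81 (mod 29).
By Fermat: 9^{28} ≡ 1 (mod 29). 81 = 2×28 + 25. So 9^{81} ≡ 9^{25} ≡ 22 (mod 29)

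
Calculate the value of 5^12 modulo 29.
By repeated squaring mod 29: 5^{1}≡5, 5^{2}≡25, 5^{4}≡16, 5^{8}≡24. Then 5^{12} = 5^{8+4} ≡ 24 × 16 ≡ 7 mod 29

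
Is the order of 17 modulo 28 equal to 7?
Powers of 17 mod 28: 17^1≡17, 17^2≡9, 17^3≡13, 17^4≡25, 17^5≡5, 17^6≡1. Already 17^6≡1, so the order is 6 < 7. No, the actual order is 6.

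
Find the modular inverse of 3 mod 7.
Since 7 is prime, by Fermat 3^(-1) ≡ 3^{5} ≡ 5 mod 7. Verify: 3 × 5 = 15 ≡ 1 mod 7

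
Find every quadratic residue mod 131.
Squares in Z_131*: {1, 3, 4, 5, 7, 9, 11, 12, 13, 15, 16, 20, 21, 25, 27, 28, 33, 34, 35, 36, 38, 39, 41, 43, 44, 45, 46, 48, 49, 52, 53, 55, 58, 59, 60, 61, 62, 63, 64, 65, 74, 75, 77, 80, 81, 84, 89, 91, 94, 99, 100, 101, 102, 105, 107, 108, 109, 112, 113, 114, 117, 121, 123, 125, 129}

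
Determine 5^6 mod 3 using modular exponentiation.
Using Fermat: 5^{2} ≡ 1 (mod 3). 6 ≡ 0 (mod 2). So 5^{6} ≡ 5^{0} ≡ 1 (mod 3)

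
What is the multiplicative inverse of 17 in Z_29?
Since 29 is prime, by Fermat 17^(-1) ≡ 17^{27} ≡ 12 mod 29. Verify: 17 × 12 = 204 ≡ 1 mod 29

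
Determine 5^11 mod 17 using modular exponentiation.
By repeated squaring (mod 17): 5^{1}≡5, 5^{2}≡8, 5^{4}≡13, 5^{8}≡16. Then 5^{11} = 5^{8+2+1} ≡ 16 × 8 × 5 ≡ 11 (mod 17)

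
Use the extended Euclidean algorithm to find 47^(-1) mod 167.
Extended GCD: 47(32) + 167(-9) = 1. So 47^(-1) ≡ 32 mod 167. Verify: 47 × 32 = 1504 ≡ 1 mod 167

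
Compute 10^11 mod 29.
By repeated squaring mod 29: 10^{1}≡10, 10^{2}≡13, 10^{4}≡24, 10^{8}≡25. Then 10^{11} = 10^{8+2+1} ≡ 25 × 13 × 10 ≡ 2 mod 29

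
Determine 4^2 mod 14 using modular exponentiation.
4^{2} = 16 ≡ 2 (mod 14)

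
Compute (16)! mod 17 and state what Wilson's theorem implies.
(16)! mod 17 = 16. Since this equals -1 mod 17, Wilson confirms 17 is prime.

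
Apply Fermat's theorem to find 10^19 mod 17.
By Fermat: 10^{16} ≡ 1 mod 17. So 10^{19} = 10^{16} · 10^{3} ≡ 10^{3} ≡ 14 mod 17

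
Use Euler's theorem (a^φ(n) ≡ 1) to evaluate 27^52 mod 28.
By Euler: 27^{12} ≡ 1 (mod 28) since gcd(27, 28) = 1. 52 = 4×12 + 4. So 27^{52} ≡ 27^{4} ≡ 1 (mod 28)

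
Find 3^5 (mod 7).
By repeated squaring (mod 7): 3^{1}≡3, 3^{2}≡2, 3^{4}≡4. Then 3^{5} = 3^{4+1} ≡ 4 × 3 ≡ 5 (mod 7)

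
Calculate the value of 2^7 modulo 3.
Using Fermat: 2^{2} ≡ 1 mod 3. 7 ≡ 1 mod 2. So 2^{7} ≡ 2^{1} ≡ 2 mod 3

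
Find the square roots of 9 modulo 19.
The square roots of 9 mod 19 are 16 and 3. Verify: 16² = 256 ≡ 9 (mod 19)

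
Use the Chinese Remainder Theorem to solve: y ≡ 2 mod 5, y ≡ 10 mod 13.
M = 5 × 13 = 65. M₁ = 13, y₁ ≡ 2 mod 5. M₂ = 5, y₂ ≡ 8 mod 13. y = 2×13×2 + 10×5×8 ≡ 62 mod 65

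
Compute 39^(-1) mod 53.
Since 53 is prime, by Fermat 39^(-1) ≡ 39^{51} ≡ 34 mod 53. Verify: 39 × 34 = 1326 ≡ 1 mod 53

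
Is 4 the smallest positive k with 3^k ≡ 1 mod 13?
Powers of 3 mod 13: 3^1≡3, 3^2≡9, 3^3≡1. Already 3^3≡1, so the order is 3 < 4. No, the actual order is 3.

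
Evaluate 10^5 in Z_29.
By repeated squaring mod 29: 10^{1}≡10, 10^{2}≡13, 10^{4}≡24. Then 10^{5} = 10^{4+1} ≡ 24 × 10 ≡ 8 mod 29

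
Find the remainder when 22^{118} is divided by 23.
By Fermat: 22^{22} ≡ 1 (mod 23). 118 = 5×22 + 8. So 22^{118} ≡ 22^{8} ≡ 1 (mod 23)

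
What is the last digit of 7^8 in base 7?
By repeated squaring (mod 7): 7^{1}≡0, 7^{2}≡0, 7^{4}≡0, 7^{8}≡0. So 7^{8} ≡ 0 (mod 7)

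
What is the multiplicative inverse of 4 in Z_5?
Since 5 is prime, by Fermat 4^(-1) ≡ 4^{3} ≡ 4 (mod 5). Verify: 4 × 4 = 16 ≡ 1 (mod 5)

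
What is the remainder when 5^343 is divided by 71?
Using Fermat: 5^{70} ≡ 1 (mod 71). 343 ≡ 63 (mod 70). So 5^{343} ≡ 5^{63} ≡ 54 (mod 71)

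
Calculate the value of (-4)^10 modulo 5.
Using Fermat: (-4)^{4} ≡ 1 mod 5. 10 ≡ 2 mod 4. So (-4)^{10} ≡ (-4)^{2} ≡ 1 mod 5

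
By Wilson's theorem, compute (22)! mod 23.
By Wilson's theorem, (22)! ≡ -1 ≡ 22 mod 23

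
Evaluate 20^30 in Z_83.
By repeated squaring mod 83: 20^{1}≡20, 20^{2}≡68, 20^{4}≡59, 20^{8}≡78, 20^{16}≡25. Then 20^{30} = 20^{16+8+4+2} ≡ 25 × 78 × 59 × 68 ≡ 69 mod 83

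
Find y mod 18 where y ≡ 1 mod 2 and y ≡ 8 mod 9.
M = 2 × 9 = 18. M₁ = 9, y₁ ≡ 1 mod 2. M₂ = 2, y₂ ≡ 5 mod 9. y = 1×9×1 + 8×2×5 ≡ 17 mod 18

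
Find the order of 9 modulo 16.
Powers of 9 mod 16: 9^1≡9, 9^2≡1. ord_16(9) = 2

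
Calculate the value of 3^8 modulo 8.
By repeated squaring mod 8: 3^{1}≡3, 3^{2}≡1, 3^{4}≡1, 3^{8}≡1. So 3^{8} ≡ 1 mod 8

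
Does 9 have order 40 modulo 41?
9^{4} ≡ 1 (mod 41) and 4 < 40, so ord_41(9) = 4 ≠ 40 and 9 is not a primitive root.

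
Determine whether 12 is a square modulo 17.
By Euler's criterion: 12^{8} ≡ 16 (mod 17). Since this equals -1 (≡ 16), 12 is not a QR.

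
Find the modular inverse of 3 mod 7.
Since 7 is prime, by Fermat 3^(-1) ≡ 3^{5} ≡ 5 (mod 7). Verify: 3 × 5 = 15 ≡ 1 (mod 7)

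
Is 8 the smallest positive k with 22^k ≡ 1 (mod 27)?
Powers of 22 mod 27: 22^1≡22, 22^2≡25, 22^3≡10, 22^4≡4, 22^5≡7, 22^6≡19, 22^7≡13, 22^8≡16, 22^9≡1. 22^8≡16≢1, so ord ≠ 8. No, the actual order is 9.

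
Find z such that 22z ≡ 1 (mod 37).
Since 37 is prime, by Fermat 22^(-1) ≡ 22^{35} ≡ 32 (mod 37). Verify: 22 × 32 = 704 ≡ 1 (mod 37)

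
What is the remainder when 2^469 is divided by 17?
Using Fermat: 2^{16} ≡ 1 mod 17. 469 ≡ 5 mod 16. So 2^{469} ≡ 2^{5} ≡ 15 mod 17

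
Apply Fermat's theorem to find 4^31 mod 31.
By Fermat: 4^{30} ≡ 1 mod 31. So 4^{31} = 4^{30} · 4^{1} ≡ 4^{1} ≡ 4 mod 31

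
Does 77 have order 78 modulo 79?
ord_79(77) divides 78. For each prime q|78: 77^{39}≡78, 77^{26}≡23, 77^{6}≡64, none ≡ 1. So 77 has order 78 and is a primitive root mod 79.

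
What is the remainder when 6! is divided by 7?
By Wilson's theorem, (6)! ≡ -1 ≡ 6 mod 7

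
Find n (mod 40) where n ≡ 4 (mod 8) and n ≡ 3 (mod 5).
M = 8 × 5 = 40. M₁ = 5, y₁ ≡ 5 (mod 8). M₂ = 8, y₂ ≡ 2 (mod 5). n = 4×5×5 + 3×8×2 ≡ 28 (mod 40)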